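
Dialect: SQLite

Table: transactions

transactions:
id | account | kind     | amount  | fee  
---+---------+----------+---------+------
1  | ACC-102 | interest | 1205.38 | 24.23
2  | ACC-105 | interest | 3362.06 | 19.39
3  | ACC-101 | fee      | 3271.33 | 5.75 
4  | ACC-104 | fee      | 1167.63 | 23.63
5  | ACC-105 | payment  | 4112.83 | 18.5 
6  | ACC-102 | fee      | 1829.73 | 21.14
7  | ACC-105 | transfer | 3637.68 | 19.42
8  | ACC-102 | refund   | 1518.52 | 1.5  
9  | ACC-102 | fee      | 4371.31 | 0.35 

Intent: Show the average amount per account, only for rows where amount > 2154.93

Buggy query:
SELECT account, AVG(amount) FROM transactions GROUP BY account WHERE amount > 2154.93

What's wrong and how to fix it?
Bug: WHERE cannot follow GROUP BY

Fix: Place WHERE between FROM and GROUP BY

Corrected query:
SELECT account, AVG(amount) FROM transactions WHERE amount > 2154.93 GROUP BY account

Result:
account | AVG(amount)
--------+------------
ACC-101 | 3271.33    
ACC-102 | 4371.31    
ACC-105 | 3704.19    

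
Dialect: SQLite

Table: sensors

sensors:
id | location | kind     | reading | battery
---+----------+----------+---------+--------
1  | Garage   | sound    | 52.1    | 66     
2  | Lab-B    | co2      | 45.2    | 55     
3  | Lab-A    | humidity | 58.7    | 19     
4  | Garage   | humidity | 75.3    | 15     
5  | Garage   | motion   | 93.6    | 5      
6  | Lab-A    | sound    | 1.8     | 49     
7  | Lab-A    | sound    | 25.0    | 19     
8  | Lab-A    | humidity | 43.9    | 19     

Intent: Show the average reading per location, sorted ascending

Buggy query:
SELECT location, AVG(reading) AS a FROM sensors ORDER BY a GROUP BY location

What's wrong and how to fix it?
Bug: GROUP BY must precede ORDER BY

Fix: Reorder: SELECT … FROM … GROUP BY … ORDER BY …

Corrected query:
SELECT location, AVG(reading) AS a FROM sensors GROUP BY location ORDER BY a

Result:
location | a        
---------+----------
Lab-A    | 32.35    
Lab-B    | 45.2     
Garage   | 73.666667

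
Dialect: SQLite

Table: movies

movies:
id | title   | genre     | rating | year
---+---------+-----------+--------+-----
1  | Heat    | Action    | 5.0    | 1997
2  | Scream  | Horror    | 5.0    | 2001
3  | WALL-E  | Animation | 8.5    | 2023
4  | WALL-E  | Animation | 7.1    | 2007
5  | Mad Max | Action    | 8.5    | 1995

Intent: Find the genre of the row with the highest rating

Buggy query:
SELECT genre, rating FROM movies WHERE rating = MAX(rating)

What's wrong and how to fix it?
Bug: WHERE is evaluated per row; an aggregate over the whole table isn't defined there

Fix: Wrap MAX in a scalar subquery so WHERE compares against a single value

Corrected query:
SELECT genre, rating FROM movies WHERE rating = (SELECT MAX(rating) FROM movies)

Result:
genre     | rating
----------+-------
Animation | 8.5   
Action    | 8.5   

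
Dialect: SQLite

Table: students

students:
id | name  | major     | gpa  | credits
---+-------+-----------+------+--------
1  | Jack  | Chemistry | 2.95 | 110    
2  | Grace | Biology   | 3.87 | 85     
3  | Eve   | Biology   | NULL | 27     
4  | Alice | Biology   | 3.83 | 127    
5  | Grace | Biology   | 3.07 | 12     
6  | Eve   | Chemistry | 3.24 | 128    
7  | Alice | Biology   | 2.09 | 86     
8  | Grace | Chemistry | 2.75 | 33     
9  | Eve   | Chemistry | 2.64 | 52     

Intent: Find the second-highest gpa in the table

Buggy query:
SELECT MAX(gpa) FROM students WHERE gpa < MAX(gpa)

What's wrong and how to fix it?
Bug: The inner MAX is an aggregate inside WHERE, which is not allowed

Fix: Put the inner MAX in a scalar subquery

Corrected query:
SELECT MAX(gpa) FROM students WHERE gpa < (SELECT MAX(gpa) FROM students)

Result:
MAX(gpa)
--------
3.83    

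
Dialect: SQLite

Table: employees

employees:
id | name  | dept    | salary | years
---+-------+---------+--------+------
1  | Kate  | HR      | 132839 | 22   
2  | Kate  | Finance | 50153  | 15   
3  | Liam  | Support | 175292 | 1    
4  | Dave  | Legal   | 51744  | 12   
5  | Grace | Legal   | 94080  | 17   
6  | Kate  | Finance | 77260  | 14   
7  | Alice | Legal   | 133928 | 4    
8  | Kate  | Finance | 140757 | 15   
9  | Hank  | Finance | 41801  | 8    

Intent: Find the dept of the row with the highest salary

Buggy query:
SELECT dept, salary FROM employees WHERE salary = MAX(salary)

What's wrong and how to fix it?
Bug: MAX(salary) is an aggregate and cannot be used directly in WHERE

Fix: Wrap MAX in a scalar subquery so WHERE compares against a single value

Corrected query:
SELECT dept, salary FROM employees WHERE salary = (SELECT MAX(salary) FROM employees)

Result:
dept    | salary
--------+-------
Support | 175292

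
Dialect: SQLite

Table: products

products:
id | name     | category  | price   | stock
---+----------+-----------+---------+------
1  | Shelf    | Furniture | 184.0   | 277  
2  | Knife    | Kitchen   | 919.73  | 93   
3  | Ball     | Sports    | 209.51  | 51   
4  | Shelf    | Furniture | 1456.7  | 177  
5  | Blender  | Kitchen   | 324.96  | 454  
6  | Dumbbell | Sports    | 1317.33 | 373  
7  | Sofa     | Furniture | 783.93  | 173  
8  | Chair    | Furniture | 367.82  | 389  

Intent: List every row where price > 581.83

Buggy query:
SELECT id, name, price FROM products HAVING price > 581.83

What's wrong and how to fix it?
Bug: HAVING filters the output of aggregation, but this query has no GROUP BY and no aggregate functions, so SQLite rejects it (HAVING clause on a non-aggregate query); the condition here is per row

Fix: Replace HAVING with WHERE since the condition applies to individual rows

Corrected query:
SELECT id, name, price FROM products WHERE price > 581.83

Result:
id | name     | price  
---+----------+--------
2  | Knife    | 919.73 
4  | Shelf    | 1456.7 
6  | Dumbbell | 1317.33
7  | Sofa     | 783.93 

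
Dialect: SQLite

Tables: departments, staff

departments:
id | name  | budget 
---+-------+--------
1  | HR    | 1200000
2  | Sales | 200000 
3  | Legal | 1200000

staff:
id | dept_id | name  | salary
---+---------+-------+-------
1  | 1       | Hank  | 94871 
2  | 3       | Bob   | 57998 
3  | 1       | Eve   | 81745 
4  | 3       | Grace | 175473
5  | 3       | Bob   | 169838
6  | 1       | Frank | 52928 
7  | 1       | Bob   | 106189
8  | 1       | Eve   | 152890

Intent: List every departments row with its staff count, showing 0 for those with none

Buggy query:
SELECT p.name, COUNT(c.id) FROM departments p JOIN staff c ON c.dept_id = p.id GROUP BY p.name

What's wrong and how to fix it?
Bug: An inner join excludes parents with zero children

Fix: Use LEFT JOIN so parents without children still appear (COUNT(c.id) gives 0)

Corrected query:
SELECT p.name, COUNT(c.id) FROM departments p LEFT JOIN staff c ON c.dept_id = p.id GROUP BY p.name

Result:
name  | COUNT(c.id)
------+------------
HR    | 5          
Legal | 3          
Sales | 0          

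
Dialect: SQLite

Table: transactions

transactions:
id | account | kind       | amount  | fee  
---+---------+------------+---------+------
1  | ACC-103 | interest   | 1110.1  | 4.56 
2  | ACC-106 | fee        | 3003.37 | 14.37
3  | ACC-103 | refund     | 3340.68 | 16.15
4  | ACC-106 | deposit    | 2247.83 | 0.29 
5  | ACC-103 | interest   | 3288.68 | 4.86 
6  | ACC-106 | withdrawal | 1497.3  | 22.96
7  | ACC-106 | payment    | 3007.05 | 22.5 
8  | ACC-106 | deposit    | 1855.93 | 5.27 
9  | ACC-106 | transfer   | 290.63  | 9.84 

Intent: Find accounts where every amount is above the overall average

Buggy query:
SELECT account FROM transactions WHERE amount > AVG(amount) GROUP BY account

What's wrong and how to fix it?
Bug: WHERE evaluates per row before aggregation, so AVG() is unavailable

Fix: Compute the overall average in a scalar subquery and compare each group's MIN against it in HAVING

Corrected query:
SELECT account FROM transactions GROUP BY account HAVING MIN(amount) > (SELECT AVG(amount) FROM transactions)

Result:
(no rows)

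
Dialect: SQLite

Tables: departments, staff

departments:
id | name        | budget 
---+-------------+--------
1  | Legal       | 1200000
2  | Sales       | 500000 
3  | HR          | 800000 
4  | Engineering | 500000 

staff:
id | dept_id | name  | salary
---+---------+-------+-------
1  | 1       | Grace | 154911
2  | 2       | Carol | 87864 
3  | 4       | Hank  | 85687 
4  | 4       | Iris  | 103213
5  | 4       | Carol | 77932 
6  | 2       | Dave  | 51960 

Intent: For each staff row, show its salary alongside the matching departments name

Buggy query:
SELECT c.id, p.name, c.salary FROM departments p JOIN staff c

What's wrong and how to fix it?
Bug: JOIN with no ON clause produces a cartesian product; every staff row pairs with every departments row

Fix: Add ON c.dept_id = p.id to the JOIN

Corrected query:
SELECT c.id, p.name, c.salary FROM departments p JOIN staff c ON c.dept_id = p.id

Result:
id | name        | salary
---+-------------+-------
1  | Legal       | 154911
2  | Sales       | 87864 
3  | Engineering | 85687 
4  | Engineering | 103213
5  | Engineering | 77932 
6  | Sales       | 51960 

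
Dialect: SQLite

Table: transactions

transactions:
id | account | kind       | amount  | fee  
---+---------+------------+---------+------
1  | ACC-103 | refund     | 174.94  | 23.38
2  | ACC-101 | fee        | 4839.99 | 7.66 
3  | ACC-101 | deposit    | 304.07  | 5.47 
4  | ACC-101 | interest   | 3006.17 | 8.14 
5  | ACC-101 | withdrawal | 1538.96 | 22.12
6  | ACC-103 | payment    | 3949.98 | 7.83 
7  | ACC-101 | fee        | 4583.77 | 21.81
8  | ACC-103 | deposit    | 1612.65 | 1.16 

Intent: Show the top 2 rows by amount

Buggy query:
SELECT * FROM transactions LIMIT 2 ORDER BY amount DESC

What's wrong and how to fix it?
Bug: LIMIT must come after ORDER BY

Fix: Swap the clauses: ORDER BY first, then LIMIT

Corrected query:
SELECT * FROM transactions ORDER BY amount DESC LIMIT 2

Result:
id | account | kind | amount  | fee  
---+---------+------+---------+------
2  | ACC-101 | fee  | 4839.99 | 7.66 
7  | ACC-101 | fee  | 4583.77 | 21.81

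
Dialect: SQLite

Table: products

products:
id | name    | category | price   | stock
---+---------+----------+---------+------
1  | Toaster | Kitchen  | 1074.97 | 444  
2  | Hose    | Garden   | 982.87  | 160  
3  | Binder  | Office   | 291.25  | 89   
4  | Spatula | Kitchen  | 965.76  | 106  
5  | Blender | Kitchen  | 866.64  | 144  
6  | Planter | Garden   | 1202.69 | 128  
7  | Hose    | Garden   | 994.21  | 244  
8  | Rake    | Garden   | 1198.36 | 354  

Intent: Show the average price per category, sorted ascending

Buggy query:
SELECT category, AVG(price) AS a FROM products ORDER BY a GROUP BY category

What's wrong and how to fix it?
Bug: GROUP BY must precede ORDER BY

Fix: Reorder: SELECT … FROM … GROUP BY … ORDER BY …

Corrected query:
SELECT category, AVG(price) AS a FROM products GROUP BY category ORDER BY a

Result:
category | a         
---------+-----------
Office   | 291.25    
Kitchen  | 969.123333
Garden   | 1094.5325 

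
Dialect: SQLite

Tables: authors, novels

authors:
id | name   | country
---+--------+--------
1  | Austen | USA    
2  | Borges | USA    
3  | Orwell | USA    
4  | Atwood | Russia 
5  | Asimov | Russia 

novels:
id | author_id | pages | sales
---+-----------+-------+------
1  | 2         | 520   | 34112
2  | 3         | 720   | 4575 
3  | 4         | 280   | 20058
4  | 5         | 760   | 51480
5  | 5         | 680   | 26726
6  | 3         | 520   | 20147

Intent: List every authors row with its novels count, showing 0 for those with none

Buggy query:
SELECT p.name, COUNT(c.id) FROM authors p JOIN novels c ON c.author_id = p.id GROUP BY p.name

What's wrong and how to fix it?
Bug: An inner join excludes parents with zero children

Fix: Use LEFT JOIN so parents without children still appear (COUNT(c.id) gives 0)

Corrected query:
SELECT p.name, COUNT(c.id) FROM authors p LEFT JOIN novels c ON c.author_id = p.id GROUP BY p.name

Result:
name   | COUNT(c.id)
-------+------------
Asimov | 2          
Atwood | 1          
Austen | 0          
Borges | 1          
Orwell | 2          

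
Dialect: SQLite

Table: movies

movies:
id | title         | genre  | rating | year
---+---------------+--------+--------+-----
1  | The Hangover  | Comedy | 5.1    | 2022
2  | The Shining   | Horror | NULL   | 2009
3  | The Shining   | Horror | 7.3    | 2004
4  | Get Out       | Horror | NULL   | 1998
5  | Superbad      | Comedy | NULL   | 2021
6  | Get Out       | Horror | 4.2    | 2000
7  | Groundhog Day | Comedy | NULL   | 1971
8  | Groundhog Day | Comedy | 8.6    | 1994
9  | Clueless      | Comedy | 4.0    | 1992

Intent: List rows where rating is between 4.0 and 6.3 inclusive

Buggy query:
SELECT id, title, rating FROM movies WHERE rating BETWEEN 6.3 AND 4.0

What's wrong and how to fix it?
Bug: The bounds are reversed; BETWEEN a AND b requires a <= b to match anything

Fix: Swap the bounds so the smaller value comes first

Corrected query:
SELECT id, title, rating FROM movies WHERE rating BETWEEN 4.0 AND 6.3

Result:
id | title        | rating
---+--------------+-------
1  | The Hangover | 5.1   
6  | Get Out      | 4.2   
9  | Clueless     | 4     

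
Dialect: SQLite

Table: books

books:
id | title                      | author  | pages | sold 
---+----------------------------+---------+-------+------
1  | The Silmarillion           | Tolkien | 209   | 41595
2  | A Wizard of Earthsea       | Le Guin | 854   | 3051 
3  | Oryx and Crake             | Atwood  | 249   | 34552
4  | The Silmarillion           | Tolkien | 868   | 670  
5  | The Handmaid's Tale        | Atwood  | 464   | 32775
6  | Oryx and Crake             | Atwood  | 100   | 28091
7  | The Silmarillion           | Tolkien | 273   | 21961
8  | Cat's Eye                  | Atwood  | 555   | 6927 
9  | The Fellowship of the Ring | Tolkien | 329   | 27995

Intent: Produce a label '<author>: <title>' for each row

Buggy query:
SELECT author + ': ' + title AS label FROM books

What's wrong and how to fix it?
Bug: SQLite uses || for string concatenation; + coerces text to numbers (yielding 0)

Fix: Replace + with || to concatenate text

Corrected query:
SELECT author || ': ' || title AS label FROM books

Result:
label                              
-----------------------------------
Tolkien: The Silmarillion          
Le Guin: A Wizard of Earthsea      
Atwood: Oryx and Crake             
Tolkien: The Silmarillion          
Atwood: The Handmaid's Tale        
Atwood: Oryx and Crake             
Tolkien: The Silmarillion          
Atwood: Cat's Eye                  
Tolkien: The Fellowship of the Ring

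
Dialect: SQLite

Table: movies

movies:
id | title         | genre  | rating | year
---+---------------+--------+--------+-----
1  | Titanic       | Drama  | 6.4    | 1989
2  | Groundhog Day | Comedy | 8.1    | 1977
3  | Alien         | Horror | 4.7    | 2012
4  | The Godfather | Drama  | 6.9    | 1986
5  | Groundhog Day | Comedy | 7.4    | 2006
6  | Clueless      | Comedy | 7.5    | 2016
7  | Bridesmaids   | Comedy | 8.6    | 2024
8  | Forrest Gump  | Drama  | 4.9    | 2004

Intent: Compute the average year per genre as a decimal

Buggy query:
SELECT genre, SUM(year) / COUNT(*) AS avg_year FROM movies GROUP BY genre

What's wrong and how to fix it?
Bug: SUM(year) and COUNT(*) are both integers; the division truncates the fractional part

Fix: Multiply by 1.0 (or CAST to REAL) to force floating-point division

Corrected query:
SELECT genre, SUM(year) * 1.0 / COUNT(*) AS avg_year FROM movies GROUP BY genre

Result:
genre  | avg_year
-------+---------
Comedy | 2005.75 
Drama  | 1993    
Horror | 2012    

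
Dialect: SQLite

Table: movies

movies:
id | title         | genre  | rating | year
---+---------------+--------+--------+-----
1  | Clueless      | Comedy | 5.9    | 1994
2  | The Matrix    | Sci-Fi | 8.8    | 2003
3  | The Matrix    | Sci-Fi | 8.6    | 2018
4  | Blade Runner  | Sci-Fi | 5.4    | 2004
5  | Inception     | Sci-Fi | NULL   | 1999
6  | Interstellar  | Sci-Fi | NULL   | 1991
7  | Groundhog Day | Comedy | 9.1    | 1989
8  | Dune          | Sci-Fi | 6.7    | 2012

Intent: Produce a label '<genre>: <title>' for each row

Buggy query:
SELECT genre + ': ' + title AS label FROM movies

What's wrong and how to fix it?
Bug: SQLite uses || for string concatenation; + coerces text to numbers (yielding 0)

Fix: Use the || operator for string concatenation

Corrected query:
SELECT genre || ': ' || title AS label FROM movies

Result:
label                
---------------------
Comedy: Clueless     
Sci-Fi: The Matrix   
Sci-Fi: The Matrix   
Sci-Fi: Blade Runner 
Sci-Fi: Inception    
Sci-Fi: Interstellar 
Comedy: Groundhog Day
Sci-Fi: Dune         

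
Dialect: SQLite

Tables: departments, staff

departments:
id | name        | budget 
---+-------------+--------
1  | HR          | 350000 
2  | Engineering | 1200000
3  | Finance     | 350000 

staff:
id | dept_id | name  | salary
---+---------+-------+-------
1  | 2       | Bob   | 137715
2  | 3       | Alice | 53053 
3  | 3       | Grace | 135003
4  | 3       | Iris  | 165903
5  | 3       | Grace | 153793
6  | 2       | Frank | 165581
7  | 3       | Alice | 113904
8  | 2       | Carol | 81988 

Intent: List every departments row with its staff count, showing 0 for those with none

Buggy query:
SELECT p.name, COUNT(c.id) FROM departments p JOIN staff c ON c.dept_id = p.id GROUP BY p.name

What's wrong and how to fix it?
Bug: An inner join excludes parents with zero children

Fix: Switch to LEFT JOIN to retain unmatched parent rows

Corrected query:
SELECT p.name, COUNT(c.id) FROM departments p LEFT JOIN staff c ON c.dept_id = p.id GROUP BY p.name

Result:
name        | COUNT(c.id)
------------+------------
Engineering | 3          
Finance     | 5          
HR          | 0          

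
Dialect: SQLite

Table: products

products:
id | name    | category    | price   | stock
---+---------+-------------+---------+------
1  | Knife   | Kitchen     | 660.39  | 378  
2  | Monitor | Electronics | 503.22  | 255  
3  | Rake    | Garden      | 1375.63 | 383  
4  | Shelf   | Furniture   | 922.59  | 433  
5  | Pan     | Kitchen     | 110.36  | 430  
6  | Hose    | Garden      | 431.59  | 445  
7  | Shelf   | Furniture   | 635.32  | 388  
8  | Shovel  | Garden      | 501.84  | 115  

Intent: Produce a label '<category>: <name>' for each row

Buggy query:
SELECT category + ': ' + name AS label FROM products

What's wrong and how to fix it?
Bug: SQLite uses || for string concatenation; + coerces text to numbers (yielding 0)

Fix: Replace + with || to concatenate text

Corrected query:
SELECT category || ': ' || name AS label FROM products

Result:
label               
--------------------
Kitchen: Knife      
Electronics: Monitor
Garden: Rake        
Furniture: Shelf    
Kitchen: Pan        
Garden: Hose        
Furniture: Shelf    
Garden: Shovel      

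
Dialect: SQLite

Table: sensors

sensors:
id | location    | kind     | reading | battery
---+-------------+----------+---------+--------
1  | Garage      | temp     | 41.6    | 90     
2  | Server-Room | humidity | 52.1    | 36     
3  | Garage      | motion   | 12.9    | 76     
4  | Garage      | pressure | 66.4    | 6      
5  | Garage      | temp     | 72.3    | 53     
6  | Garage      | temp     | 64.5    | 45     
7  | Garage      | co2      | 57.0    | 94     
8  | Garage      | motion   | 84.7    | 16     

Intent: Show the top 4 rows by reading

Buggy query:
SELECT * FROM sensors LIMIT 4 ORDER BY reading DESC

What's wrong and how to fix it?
Bug: ORDER BY cannot follow LIMIT; LIMIT is the final clause

Fix: Sort with ORDER BY, then apply LIMIT

Corrected query:
SELECT * FROM sensors ORDER BY reading DESC LIMIT 4

Result:
id | location | kind     | reading | battery
---+----------+----------+---------+--------
8  | Garage   | motion   | 84.7    | 16     
5  | Garage   | temp     | 72.3    | 53     
4  | Garage   | pressure | 66.4    | 6      
6  | Garage   | temp     | 64.5    | 45     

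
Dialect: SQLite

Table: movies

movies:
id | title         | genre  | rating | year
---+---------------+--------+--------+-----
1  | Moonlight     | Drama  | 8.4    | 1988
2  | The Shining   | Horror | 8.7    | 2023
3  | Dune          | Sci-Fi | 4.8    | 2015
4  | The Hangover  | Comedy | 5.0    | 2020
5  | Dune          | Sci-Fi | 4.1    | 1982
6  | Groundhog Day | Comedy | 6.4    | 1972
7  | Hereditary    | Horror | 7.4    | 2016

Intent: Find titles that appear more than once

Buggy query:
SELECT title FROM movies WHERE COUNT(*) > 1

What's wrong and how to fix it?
Bug: WHERE can't reference COUNT(*); aggregates are computed after WHERE

Fix: Group first, then use HAVING for the count condition

Corrected query:
SELECT title FROM movies GROUP BY title HAVING COUNT(*) > 1

Result:
title
-----
Dune 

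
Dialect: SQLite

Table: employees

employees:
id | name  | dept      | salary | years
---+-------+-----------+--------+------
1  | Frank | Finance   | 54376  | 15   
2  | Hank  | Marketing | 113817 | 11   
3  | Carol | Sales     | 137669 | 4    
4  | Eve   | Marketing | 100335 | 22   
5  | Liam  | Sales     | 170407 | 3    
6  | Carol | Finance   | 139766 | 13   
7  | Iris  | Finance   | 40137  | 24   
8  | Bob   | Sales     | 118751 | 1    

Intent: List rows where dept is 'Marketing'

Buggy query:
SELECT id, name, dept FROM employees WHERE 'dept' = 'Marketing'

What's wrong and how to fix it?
Bug: Single quotes denote string literals in SQL; the column name is being compared as a constant string

Fix: Remove the quotes around the column name (or use double quotes for an identifier)

Corrected query:
SELECT id, name, dept FROM employees WHERE dept = 'Marketing'

Result:
id | name | dept     
---+------+----------
2  | Hank | Marketing
4  | Eve  | Marketing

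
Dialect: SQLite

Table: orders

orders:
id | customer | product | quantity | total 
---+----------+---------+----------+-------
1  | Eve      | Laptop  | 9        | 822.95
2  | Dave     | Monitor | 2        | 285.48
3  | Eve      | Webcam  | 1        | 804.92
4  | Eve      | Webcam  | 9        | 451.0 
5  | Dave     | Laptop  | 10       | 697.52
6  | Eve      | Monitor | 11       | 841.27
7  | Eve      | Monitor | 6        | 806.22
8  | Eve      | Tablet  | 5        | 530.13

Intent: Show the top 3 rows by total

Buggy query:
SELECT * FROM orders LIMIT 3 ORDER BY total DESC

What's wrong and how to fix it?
Bug: ORDER BY cannot follow LIMIT; LIMIT is the final clause

Fix: Sort with ORDER BY, then apply LIMIT

Corrected query:
SELECT * FROM orders ORDER BY total DESC LIMIT 3

Result:
id | customer | product | quantity | total 
---+----------+---------+----------+-------
6  | Eve      | Monitor | 11       | 841.27
1  | Eve      | Laptop  | 9        | 822.95
7  | Eve      | Monitor | 6        | 806.22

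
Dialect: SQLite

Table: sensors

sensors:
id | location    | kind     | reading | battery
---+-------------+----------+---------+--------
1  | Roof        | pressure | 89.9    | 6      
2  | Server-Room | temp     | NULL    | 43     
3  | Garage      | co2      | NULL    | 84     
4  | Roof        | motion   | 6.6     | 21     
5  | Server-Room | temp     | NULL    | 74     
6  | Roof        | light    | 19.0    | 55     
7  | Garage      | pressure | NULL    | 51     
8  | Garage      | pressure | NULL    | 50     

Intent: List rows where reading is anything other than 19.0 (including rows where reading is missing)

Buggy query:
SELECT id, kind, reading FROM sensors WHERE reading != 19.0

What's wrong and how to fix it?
Bug: Inequality against NULL is unknown, not true; rows with NULL are dropped

Fix: Add an explicit OR reading IS NULL to include the missing-value rows

Corrected query:
SELECT id, kind, reading FROM sensors WHERE reading != 19.0 OR reading IS NULL

Result:
id | kind     | reading
---+----------+--------
1  | pressure | 89.9   
2  | temp     | NULL   
3  | co2      | NULL   
4  | motion   | 6.6    
5  | temp     | NULL   
7  | pressure | NULL   
8  | pressure | NULL   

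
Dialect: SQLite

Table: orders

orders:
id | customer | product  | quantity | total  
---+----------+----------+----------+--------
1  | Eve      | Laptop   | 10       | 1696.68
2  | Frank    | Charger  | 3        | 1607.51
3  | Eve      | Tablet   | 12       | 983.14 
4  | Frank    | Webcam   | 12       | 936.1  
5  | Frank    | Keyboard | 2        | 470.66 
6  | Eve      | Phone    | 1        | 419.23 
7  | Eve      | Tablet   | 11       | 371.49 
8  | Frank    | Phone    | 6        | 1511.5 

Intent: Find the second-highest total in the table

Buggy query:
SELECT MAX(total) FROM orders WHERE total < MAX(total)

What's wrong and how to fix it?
Bug: MAX(total) on the right of the comparison is an aggregate-in-WHERE error

Fix: Put the inner MAX in a scalar subquery

Corrected query:
SELECT MAX(total) FROM orders WHERE total < (SELECT MAX(total) FROM orders)

Result:
MAX(total)
----------
1607.51   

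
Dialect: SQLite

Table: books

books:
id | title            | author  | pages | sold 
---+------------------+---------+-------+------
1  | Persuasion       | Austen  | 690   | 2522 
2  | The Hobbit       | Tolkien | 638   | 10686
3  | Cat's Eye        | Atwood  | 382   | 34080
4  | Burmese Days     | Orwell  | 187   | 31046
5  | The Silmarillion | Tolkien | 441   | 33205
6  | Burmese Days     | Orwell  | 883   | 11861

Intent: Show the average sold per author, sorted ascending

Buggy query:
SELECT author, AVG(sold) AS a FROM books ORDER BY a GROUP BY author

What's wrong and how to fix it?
Bug: GROUP BY must precede ORDER BY

Fix: Move ORDER BY to the end, after GROUP BY

Corrected query:
SELECT author, AVG(sold) AS a FROM books GROUP BY author ORDER BY a

Result:
author  | a      
--------+--------
Austen  | 2522   
Orwell  | 21453.5
Tolkien | 21945.5
Atwood  | 34080  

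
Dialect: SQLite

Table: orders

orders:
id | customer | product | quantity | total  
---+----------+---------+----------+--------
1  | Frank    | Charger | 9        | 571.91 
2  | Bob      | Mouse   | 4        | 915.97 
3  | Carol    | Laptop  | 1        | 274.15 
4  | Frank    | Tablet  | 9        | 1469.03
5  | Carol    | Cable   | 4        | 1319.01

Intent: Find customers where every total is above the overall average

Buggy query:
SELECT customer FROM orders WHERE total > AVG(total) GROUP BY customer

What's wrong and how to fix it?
Bug: WHERE evaluates per row before aggregation, so AVG() is unavailable

Fix: Use a subquery for AVG and a HAVING MIN(...) filter so the condition holds for every row in the group

Corrected query:
SELECT customer FROM orders GROUP BY customer HAVING MIN(total) > (SELECT AVG(total) FROM orders)

Result:
customer
--------
Bob     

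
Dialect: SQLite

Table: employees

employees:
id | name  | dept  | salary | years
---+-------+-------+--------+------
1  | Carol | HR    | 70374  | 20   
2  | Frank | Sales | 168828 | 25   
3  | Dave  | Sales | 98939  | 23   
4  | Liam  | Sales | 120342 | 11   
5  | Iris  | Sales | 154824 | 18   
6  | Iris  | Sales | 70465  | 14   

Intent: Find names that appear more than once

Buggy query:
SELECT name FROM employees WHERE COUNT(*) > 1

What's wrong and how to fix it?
Bug: WHERE can't reference COUNT(*); aggregates are computed after WHERE

Fix: GROUP BY name, then filter groups with HAVING COUNT(*) > 1

Corrected query:
SELECT name FROM employees GROUP BY name HAVING COUNT(*) > 1

Result:
name
----
Iris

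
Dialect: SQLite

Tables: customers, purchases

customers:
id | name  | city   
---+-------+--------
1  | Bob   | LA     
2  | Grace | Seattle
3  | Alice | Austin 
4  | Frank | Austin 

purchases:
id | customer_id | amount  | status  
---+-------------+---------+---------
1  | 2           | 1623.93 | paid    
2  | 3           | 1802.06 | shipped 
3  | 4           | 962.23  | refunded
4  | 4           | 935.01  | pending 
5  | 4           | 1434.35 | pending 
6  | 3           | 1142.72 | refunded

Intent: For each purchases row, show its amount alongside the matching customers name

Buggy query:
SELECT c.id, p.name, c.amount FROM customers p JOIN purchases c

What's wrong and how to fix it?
Bug: JOIN with no ON clause produces a cartesian product; every purchases row pairs with every customers row

Fix: Add ON c.customer_id = p.id to the JOIN

Corrected query:
SELECT c.id, p.name, c.amount FROM customers p JOIN purchases c ON c.customer_id = p.id

Result:
id | name  | amount 
---+-------+--------
1  | Grace | 1623.93
2  | Alice | 1802.06
3  | Frank | 962.23 
4  | Frank | 935.01 
5  | Frank | 1434.35
6  | Alice | 1142.72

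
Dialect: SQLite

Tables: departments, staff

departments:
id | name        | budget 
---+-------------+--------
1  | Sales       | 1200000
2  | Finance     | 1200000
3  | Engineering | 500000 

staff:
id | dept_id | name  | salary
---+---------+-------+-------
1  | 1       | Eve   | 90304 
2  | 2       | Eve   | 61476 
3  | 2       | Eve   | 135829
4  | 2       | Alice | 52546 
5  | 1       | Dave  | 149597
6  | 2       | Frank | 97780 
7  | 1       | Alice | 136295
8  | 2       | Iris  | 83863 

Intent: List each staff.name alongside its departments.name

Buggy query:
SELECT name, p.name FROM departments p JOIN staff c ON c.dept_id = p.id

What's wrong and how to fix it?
Bug: Both tables have a 'name' column; the unqualified reference is ambiguous

Fix: Qualify the column with its table alias (c.name)

Corrected query:
SELECT c.name, p.name FROM departments p JOIN staff c ON c.dept_id = p.id

Result:
name  | name   
------+--------
Eve   | Sales  
Eve   | Finance
Eve   | Finance
Alice | Finance
Dave  | Sales  
Frank | Finance
Alice | Sales  
Iris  | Finance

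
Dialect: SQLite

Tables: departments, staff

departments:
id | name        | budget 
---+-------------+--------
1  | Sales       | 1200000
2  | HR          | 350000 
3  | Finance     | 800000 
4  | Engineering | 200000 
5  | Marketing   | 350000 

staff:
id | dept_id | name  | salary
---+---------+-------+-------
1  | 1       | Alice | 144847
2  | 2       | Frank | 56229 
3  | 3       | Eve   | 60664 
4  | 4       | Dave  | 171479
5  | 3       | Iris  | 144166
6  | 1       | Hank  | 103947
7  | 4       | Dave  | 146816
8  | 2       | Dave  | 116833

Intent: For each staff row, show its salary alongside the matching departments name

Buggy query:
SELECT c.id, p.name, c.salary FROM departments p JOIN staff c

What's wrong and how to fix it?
Bug: JOIN with no ON clause produces a cartesian product; every staff row pairs with every departments row

Fix: Specify the join condition linking the foreign key to the parent id

Corrected query:
SELECT c.id, p.name, c.salary FROM departments p JOIN staff c ON c.dept_id = p.id

Result:
id | name        | salary
---+-------------+-------
1  | Sales       | 144847
2  | HR          | 56229 
3  | Finance     | 60664 
4  | Engineering | 171479
5  | Finance     | 144166
6  | Sales       | 103947
7  | Engineering | 146816
8  | HR          | 116833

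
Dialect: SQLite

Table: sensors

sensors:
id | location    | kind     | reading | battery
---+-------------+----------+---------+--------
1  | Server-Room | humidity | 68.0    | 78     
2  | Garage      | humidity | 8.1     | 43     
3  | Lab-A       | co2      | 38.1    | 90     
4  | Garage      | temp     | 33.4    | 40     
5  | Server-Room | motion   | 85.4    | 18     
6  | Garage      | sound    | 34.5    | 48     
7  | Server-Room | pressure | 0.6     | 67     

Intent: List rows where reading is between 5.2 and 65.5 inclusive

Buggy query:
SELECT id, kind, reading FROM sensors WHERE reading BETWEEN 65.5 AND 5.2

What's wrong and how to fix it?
Bug: BETWEEN expects the lower bound first; with 65.5 AND 5.2 the range is empty

Fix: Swap the bounds so the smaller value comes first

Corrected query:
SELECT id, kind, reading FROM sensors WHERE reading BETWEEN 5.2 AND 65.5

Result:
id | kind     | reading
---+----------+--------
2  | humidity | 8.1    
3  | co2      | 38.1   
4  | temp     | 33.4   
6  | sound    | 34.5   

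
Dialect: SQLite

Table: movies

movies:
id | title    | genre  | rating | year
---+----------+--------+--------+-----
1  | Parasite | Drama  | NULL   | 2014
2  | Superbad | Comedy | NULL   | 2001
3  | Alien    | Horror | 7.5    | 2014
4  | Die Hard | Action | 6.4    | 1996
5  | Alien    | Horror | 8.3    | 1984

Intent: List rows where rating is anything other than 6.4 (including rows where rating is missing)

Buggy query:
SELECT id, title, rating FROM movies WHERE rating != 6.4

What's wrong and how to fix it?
Bug: 'rating != 6.4' is unknown when rating is NULL, so NULL rows are silently excluded

Fix: Add an explicit OR rating IS NULL to include the missing-value rows

Corrected query:
SELECT id, title, rating FROM movies WHERE rating != 6.4 OR rating IS NULL

Result:
id | title    | rating
---+----------+-------
1  | Parasite | NULL  
2  | Superbad | NULL  
3  | Alien    | 7.5   
5  | Alien    | 8.3   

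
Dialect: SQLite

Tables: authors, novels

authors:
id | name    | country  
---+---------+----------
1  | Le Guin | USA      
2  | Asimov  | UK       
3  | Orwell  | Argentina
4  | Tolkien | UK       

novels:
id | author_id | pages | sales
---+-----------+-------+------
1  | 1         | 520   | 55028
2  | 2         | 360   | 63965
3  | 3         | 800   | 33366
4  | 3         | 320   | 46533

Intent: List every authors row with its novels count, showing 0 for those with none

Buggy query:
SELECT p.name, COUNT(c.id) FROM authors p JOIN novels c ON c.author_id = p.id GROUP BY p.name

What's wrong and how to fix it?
Bug: An inner join excludes parents with zero children

Fix: Switch to LEFT JOIN to retain unmatched parent rows

Corrected query:
SELECT p.name, COUNT(c.id) FROM authors p LEFT JOIN novels c ON c.author_id = p.id GROUP BY p.name

Result:
name    | COUNT(c.id)
--------+------------
Asimov  | 1          
Le Guin | 1          
Orwell  | 2          
Tolkien | 0          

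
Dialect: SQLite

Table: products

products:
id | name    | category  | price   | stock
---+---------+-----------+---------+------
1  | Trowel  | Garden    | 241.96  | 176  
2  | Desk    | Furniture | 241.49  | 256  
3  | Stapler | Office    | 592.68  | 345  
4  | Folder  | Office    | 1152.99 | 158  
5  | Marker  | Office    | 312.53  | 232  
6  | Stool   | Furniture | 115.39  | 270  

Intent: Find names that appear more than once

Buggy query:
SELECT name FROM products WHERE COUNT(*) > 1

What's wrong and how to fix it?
Bug: COUNT(*) is an aggregate and cannot be used in WHERE

Fix: Group first, then use HAVING for the count condition

Corrected query:
SELECT name FROM products GROUP BY name HAVING COUNT(*) > 1

Result:
(no rows)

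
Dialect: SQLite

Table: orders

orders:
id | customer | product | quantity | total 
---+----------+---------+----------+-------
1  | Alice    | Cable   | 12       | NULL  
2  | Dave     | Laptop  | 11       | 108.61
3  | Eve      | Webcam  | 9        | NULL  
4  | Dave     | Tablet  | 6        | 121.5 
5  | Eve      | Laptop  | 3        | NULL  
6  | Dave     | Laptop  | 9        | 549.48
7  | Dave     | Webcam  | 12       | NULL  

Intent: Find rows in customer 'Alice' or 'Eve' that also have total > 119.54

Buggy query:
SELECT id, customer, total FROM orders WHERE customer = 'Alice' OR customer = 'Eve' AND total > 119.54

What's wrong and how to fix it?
Bug: Without parentheses, AND is evaluated before OR, so the total filter only applies to the 'Eve' branch

Fix: Add parentheses around the OR so the AND applies to both alternatives

Corrected query:
SELECT id, customer, total FROM orders WHERE (customer = 'Alice' OR customer = 'Eve') AND total > 119.54

Result:
(no rows)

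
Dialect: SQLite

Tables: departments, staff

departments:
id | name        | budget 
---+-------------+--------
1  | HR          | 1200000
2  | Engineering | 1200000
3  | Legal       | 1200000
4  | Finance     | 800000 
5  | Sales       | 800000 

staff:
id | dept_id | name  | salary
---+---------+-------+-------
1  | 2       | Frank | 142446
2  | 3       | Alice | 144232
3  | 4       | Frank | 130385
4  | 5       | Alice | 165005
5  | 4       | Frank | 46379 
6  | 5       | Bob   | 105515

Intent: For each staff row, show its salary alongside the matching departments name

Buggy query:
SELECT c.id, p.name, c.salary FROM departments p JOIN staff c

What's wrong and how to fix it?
Bug: JOIN with no ON clause produces a cartesian product; every staff row pairs with every departments row

Fix: Specify the join condition linking the foreign key to the parent id

Corrected query:
SELECT c.id, p.name, c.salary FROM departments p JOIN staff c ON c.dept_id = p.id

Result:
id | name        | salary
---+-------------+-------
1  | Engineering | 142446
2  | Legal       | 144232
3  | Finance     | 130385
4  | Sales       | 165005
5  | Finance     | 46379 
6  | Sales       | 105515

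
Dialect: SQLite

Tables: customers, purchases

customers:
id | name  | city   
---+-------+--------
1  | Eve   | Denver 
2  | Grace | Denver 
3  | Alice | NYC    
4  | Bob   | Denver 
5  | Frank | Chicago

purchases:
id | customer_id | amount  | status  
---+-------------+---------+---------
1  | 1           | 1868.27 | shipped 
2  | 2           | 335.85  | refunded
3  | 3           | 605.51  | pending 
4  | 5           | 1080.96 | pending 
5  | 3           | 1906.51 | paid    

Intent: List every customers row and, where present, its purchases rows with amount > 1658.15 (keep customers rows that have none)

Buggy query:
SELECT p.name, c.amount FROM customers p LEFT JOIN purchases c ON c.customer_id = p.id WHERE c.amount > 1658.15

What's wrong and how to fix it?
Bug: A WHERE condition on the right-hand table after LEFT JOIN drops unmatched parents

Fix: Put 'c.amount > 1658.15' in the JOIN's ON clause instead of WHERE

Corrected query:
SELECT p.name, c.amount FROM customers p LEFT JOIN purchases c ON c.customer_id = p.id AND c.amount > 1658.15

Result:
name  | amount 
------+--------
Eve   | 1868.27
Grace | NULL   
Alice | 1906.51
Bob   | NULL   
Frank | NULL   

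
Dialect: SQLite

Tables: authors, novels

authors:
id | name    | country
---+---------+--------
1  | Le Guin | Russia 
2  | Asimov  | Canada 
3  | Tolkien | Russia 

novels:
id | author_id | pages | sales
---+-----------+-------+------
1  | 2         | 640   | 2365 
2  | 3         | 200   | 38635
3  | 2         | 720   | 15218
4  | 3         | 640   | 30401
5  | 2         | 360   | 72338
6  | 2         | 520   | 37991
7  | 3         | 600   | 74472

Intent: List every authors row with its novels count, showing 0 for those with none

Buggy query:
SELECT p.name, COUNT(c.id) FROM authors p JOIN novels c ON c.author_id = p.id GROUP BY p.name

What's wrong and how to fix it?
Bug: An inner join excludes parents with zero children

Fix: Switch to LEFT JOIN to retain unmatched parent rows

Corrected query:
SELECT p.name, COUNT(c.id) FROM authors p LEFT JOIN novels c ON c.author_id = p.id GROUP BY p.name

Result:
name    | COUNT(c.id)
--------+------------
Asimov  | 4          
Le Guin | 0          
Tolkien | 3          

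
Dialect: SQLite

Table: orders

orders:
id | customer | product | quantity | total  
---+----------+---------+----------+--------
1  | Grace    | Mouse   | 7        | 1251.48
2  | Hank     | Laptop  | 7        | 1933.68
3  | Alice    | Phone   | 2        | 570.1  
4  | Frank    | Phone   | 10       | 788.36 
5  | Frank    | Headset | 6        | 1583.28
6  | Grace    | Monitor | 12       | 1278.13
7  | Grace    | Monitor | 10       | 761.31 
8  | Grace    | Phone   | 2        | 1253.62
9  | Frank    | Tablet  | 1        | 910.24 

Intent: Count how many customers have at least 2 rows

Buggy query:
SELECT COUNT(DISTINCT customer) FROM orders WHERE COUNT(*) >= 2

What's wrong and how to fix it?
Bug: COUNT(*) cannot appear in WHERE; the per-group count doesn't exist yet

Fix: Group first with HAVING COUNT(*) >= 2, then COUNT the resulting groups

Corrected query:
SELECT COUNT(*) FROM (SELECT customer FROM orders GROUP BY customer HAVING COUNT(*) >= 2)

Result:
COUNT(*)
--------
2       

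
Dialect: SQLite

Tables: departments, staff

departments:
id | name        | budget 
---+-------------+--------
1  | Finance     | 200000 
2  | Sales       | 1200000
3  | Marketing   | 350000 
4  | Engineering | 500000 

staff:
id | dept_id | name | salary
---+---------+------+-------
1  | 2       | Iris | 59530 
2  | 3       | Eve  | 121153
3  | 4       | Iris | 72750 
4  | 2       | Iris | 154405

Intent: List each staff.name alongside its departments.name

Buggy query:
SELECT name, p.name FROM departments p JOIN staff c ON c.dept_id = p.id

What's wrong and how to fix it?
Bug: 'name' exists in both joined tables, so the database can't tell which one is meant

Fix: Prefix ambiguous columns with the table alias

Corrected query:
SELECT c.name, p.name FROM departments p JOIN staff c ON c.dept_id = p.id

Result:
name | name       
-----+------------
Iris | Sales      
Eve  | Marketing  
Iris | Engineering
Iris | Sales      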